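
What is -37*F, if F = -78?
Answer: 2886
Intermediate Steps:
-37*F = -37*(-78) = 2886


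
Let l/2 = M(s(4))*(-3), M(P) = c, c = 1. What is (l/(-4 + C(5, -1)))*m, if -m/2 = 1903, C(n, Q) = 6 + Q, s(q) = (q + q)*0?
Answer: 22836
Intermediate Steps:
s(q) = 0 (s(q) = (2*q)*0 = 0)
M(P) = 1
l = -6 (l = 2*(1*(-3)) = 2*(-3) = -6)
m = -3806 (m = -2*1903 = -3806)
(l/(-4 + C(5, -1)))*m = -6/(-4 + (6 - 1))*(-3806) = -6/(-4 + 5)*(-3806) = -6/1*(-3806) = -6*1*(-3806) = -6*(-3806) = 22836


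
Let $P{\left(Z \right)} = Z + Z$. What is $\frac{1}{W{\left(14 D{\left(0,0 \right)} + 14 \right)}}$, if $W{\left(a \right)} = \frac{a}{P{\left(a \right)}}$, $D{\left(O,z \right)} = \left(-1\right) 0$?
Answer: $2$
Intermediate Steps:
$D{\left(O,z \right)} = 0$
$P{\left(Z \right)} = 2 Z$
$W{\left(a \right)} = \frac{1}{2}$ ($W{\left(a \right)} = \frac{a}{2 a} = a \frac{1}{2 a} = \frac{1}{2}$)
$\frac{1}{W{\left(14 D{\left(0,0 \right)} + 14 \right)}} = \frac{1}{\frac{1}{2}} = 2$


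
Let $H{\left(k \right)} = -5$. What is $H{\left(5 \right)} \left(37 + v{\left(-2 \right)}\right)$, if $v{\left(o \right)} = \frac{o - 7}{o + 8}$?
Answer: $- \frac{355}{2} \approx -177.5$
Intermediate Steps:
$v{\left(o \right)} = \frac{-7 + o}{8 + o}$
$H{\left(5 \right)} \left(37 + v{\left(-2 \right)}\right) = - 5 \left(37 + \frac{-7 - 2}{8 - 2}\right) = - 5 \left(37 + \frac{1}{6} \left(-9\right)\right) = - 5 \left(37 - \frac{3}{2}\right) = \left(-5\right) \frac{71}{2} = - \frac{355}{2}$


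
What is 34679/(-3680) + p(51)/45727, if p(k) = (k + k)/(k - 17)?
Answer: -1585755593/168275360 ≈ -9.4236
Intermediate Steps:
p(k) = 2*k/(-17 + k) (p(k) = (2*k)/(-17 + k) = 2*k/(-17 + k))
34679/(-3680) + p(51)/45727 = 34679/(-3680) + (2*51/(-17 + 51))/45727 = 34679*(-1/3680) + (2*51/34)*(1/45727) = -34679/3680 + (2*51*(1/34))*(1/45727) = -34679/3680 + 3*(1/45727) = -34679/3680 + 3/45727 = -1585755593/168275360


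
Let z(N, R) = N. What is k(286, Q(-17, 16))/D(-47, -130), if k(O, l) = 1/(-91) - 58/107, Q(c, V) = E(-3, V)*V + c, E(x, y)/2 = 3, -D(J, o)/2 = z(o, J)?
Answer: -1077/506324 ≈ -0.0021271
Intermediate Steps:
D(J, o) = -2*o
E(x, y) = 6 (E(x, y) = 2*3 = 6)
Q(c, V) = c + 6*V (Q(c, V) = 6*V + c = c + 6*V)
k(O, l) = -5385/9737 (k(O, l) = 1*(-1/91) - 58*1/107 = -1/91 - 58/107 = -5385/9737)
k(286, Q(-17, 16))/D(-47, -130) = -5385/(9737*((-2*(-130)))) = -5385/9737/260 = -5385/9737*1/260 = -1077/506324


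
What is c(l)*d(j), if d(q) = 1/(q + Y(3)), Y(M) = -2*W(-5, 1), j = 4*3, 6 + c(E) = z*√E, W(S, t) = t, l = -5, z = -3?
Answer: -⅗ - 3*I*√5/10 ≈ -0.6 - 0.67082*I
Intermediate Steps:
c(E) = -6 - 3*√E
j = 12
Y(M) = -2 (Y(M) = -2*1 = -2)
d(q) = 1/(-2 + q) (d(q) = 1/(q - 2) = 1/(-2 + q))
c(l)*d(j) = (-6 - 3*I*√5)/(-2 + 12) = (-6 - 3*I*√5)/10 = (-6 - 3*I*√5)*(⅒) = -⅗ - 3*I*√5/10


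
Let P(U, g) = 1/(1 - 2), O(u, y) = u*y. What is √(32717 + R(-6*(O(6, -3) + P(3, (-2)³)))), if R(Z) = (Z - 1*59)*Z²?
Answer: √747497 ≈ 864.58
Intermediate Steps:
P(U, g) = -1 (P(U, g) = 1/(-1) = -1)
R(Z) = Z²*(-59 + Z) (R(Z) = (Z - 59)*Z² = (-59 + Z)*Z² = Z²*(-59 + Z))
√(32717 + R(-6*(O(6, -3) + P(3, (-2)³)))) = √(32717 + (-6*(6*(-3) - 1))²*(-59 - 6*(6*(-3) - 1))) = √(32717 + (-6*(-18 - 1))²*(-59 - 6*(-18 - 1))) = √(32717 + (-6*(-19))²*(-59 - 6*(-19))) = √(32717 + 114²*(-59 + 114)) = √(32717 + 12996*55) = √(32717 + 714780) = √747497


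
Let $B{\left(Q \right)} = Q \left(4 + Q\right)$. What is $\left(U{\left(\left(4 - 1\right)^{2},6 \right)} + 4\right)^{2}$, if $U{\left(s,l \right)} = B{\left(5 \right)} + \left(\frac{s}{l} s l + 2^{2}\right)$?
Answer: $17956$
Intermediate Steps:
$U{\left(s,l \right)} = 49 + s^{2}$ ($U{\left(s,l \right)} = 5 \left(4 + 5\right) + \left(\frac{s}{l} s l + 2^{2}\right) = 5 \cdot 9 + \left(\frac{s^{2}}{l} l + 4\right) = 45 + \left(s^{2} + 4\right) = 45 + \left(4 + s^{2}\right) = 49 + s^{2}$)
$\left(U{\left(\left(4 - 1\right)^{2},6 \right)} + 4\right)^{2} = \left(\left(49 + \left(\left(4 - 1\right)^{2}\right)^{2}\right) + 4\right)^{2} = \left(\left(49 + \left(3^{2}\right)^{2}\right) + 4\right)^{2} = \left(\left(49 + 9^{2}\right) + 4\right)^{2} = \left(\left(49 + 81\right) + 4\right)^{2} = \left(130 + 4\right)^{2} = 134^{2} = 17956$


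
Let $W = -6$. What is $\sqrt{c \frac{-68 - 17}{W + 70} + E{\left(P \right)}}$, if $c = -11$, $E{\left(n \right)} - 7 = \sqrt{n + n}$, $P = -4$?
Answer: $\frac{\sqrt{1383 + 128 i \sqrt{2}}}{8} \approx 4.6585 + 0.30358 i$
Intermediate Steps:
$E{\left(n \right)} = 7 + \sqrt{2} \sqrt{n}$ ($E{\left(n \right)} = 7 + \sqrt{n + n} = 7 + \sqrt{2 n} = 7 + \sqrt{2} \sqrt{n}$)
$\sqrt{c \frac{-68 - 17}{W + 70} + E{\left(P \right)}} = \sqrt{- 11 \frac{-68 - 17}{-6 + 70} + \left(7 + \sqrt{2} \sqrt{-4}\right)} = \sqrt{- 11 \left(- \frac{85}{64}\right) + \left(7 + \sqrt{2} \cdot 2 i\right)} = \sqrt{- 11 \left(\left(-85\right) \frac{1}{64}\right) + \left(7 + 2 i \sqrt{2}\right)} = \sqrt{\left(-11\right) \left(- \frac{85}{64}\right) + \left(7 + 2 i \sqrt{2}\right)} = \sqrt{\frac{935}{64} + \left(7 + 2 i \sqrt{2}\right)} = \sqrt{\frac{1383}{64} + 2 i \sqrt{2}}$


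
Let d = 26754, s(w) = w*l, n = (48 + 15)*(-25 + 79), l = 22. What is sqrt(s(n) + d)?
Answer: sqrt(101598) ≈ 318.74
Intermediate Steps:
n = 3402 (n = 63*54 = 3402)
s(w) = 22*w (s(w) = w*22 = 22*w)
sqrt(s(n) + d) = sqrt(22*3402 + 26754) = sqrt(74844 + 26754) = sqrt(101598)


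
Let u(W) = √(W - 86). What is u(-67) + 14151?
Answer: 14151 + 3*I*√17 ≈ 14151.0 + 12.369*I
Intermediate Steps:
u(W) = √(-86 + W)
u(-67) + 14151 = √(-86 - 67) + 14151 = √(-153) + 14151 = 3*I*√17 + 14151 = 14151 + 3*I*√17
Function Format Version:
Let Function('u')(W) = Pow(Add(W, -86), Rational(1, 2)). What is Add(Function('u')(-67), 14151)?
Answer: Add(14151, Mul(3, I, Pow(17, Rational(1, 2)))) ≈ Add(14151., Mul(12.369, I))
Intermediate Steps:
Function('u')(W) = Pow(Add(-86, W), Rational(1, 2))
Add(Function('u')(-67), 14151) = Add(Pow(Add(-86, -67), Rational(1, 2)), 14151) = Add(Pow(-153, Rational(1, 2)), 14151) = Add(Mul(3, I, Pow(17, Rational(1, 2))), 14151) = Add(14151, Mul(3, I, Pow(17, Rational(1, 2))))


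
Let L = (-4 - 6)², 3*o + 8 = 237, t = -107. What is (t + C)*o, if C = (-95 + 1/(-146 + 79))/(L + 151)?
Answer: -413524765/50451 ≈ -8196.6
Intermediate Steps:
o = 229/3 (o = -8/3 + (⅓)*237 = -8/3 + 79 = 229/3 ≈ 76.333)
L = 100 (L = (-10)² = 100)
C = -6366/16817 (C = (-95 + 1/(-146 + 79))/(100 + 151) = (-95 + 1/(-67))/251 = (-95 - 1/67)*(1/251) = -6366/67*1/251 = -6366/16817 ≈ -0.37855)
(t + C)*o = (-107 - 6366/16817)*(229/3) = -1805785/16817*229/3 = -413524765/50451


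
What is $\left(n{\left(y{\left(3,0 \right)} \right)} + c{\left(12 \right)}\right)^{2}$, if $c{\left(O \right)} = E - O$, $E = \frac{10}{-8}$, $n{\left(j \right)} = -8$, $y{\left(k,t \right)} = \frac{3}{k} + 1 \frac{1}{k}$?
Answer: $\frac{7225}{16} \approx 451.56$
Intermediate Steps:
$y{\left(k,t \right)} = \frac{4}{k}$ ($y{\left(k,t \right)} = \frac{3}{k} + \frac{1}{k} = \frac{4}{k}$)
$E = - \frac{5}{4}$ ($E = 10 \left(- \frac{1}{8}\right) = - \frac{5}{4} \approx -1.25$)
$c{\left(O \right)} = - \frac{5}{4} - O$
$\left(n{\left(y{\left(3,0 \right)} \right)} + c{\left(12 \right)}\right)^{2} = \left(-8 - \frac{53}{4}\right)^{2} = \left(- \frac{85}{4}\right)^{2} = \frac{7225}{16}$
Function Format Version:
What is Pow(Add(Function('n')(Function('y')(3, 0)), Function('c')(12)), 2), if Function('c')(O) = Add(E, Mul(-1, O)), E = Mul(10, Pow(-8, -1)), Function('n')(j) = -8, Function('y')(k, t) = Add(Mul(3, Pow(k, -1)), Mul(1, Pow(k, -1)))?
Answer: Rational(7225, 16) ≈ 451.56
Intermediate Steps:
Function('y')(k, t) = Mul(4, Pow(k, -1)) (Function('y')(k, t) = Add(Mul(3, Pow(k, -1)), Pow(k, -1)) = Mul(4, Pow(k, -1)))
E = Rational(-5, 4) (E = Mul(10, Rational(-1, 8)) = Rational(-5, 4) ≈ -1.2500)
Function('c')(O) = Add(Rational(-5, 4), Mul(-1, O))
Pow(Add(Function('n')(Function('y')(3, 0)), Function('c')(12)), 2) = Pow(Add(-8, Add(Rational(-5, 4), Mul(-1, 12))), 2) = Pow(Add(-8, Add(Rational(-5, 4), -12)), 2) = Pow(Add(-8, Rational(-53, 4)), 2) = Pow(Rational(-85, 4), 2) = Rational(7225, 16)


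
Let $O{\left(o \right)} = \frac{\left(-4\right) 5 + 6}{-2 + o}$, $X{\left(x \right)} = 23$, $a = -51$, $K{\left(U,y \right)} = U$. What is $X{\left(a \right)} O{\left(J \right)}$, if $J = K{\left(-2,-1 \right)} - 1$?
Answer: $\frac{322}{5} \approx 64.4$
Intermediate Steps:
$J = -3$ ($J = -2 - 1 = -3$)
$O{\left(o \right)} = - \frac{14}{-2 + o}$ ($O{\left(o \right)} = \frac{-20 + 6}{-2 + o} = - \frac{14}{-2 + o}$)
$X{\left(a \right)} O{\left(J \right)} = 23 \left(- \frac{14}{-2 - 3}\right) = 23 \left(- \frac{14}{-5}\right) = 23 \left(\left(-14\right) \left(- \frac{1}{5}\right)\right) = 23 \cdot \frac{14}{5} = \frac{322}{5}$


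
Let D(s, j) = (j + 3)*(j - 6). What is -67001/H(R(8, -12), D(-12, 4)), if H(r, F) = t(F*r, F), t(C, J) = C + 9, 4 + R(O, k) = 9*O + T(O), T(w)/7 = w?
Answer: 6091/157 ≈ 38.796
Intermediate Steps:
T(w) = 7*w
D(s, j) = (-6 + j)*(3 + j) (D(s, j) = (3 + j)*(-6 + j) = (-6 + j)*(3 + j))
R(O, k) = -4 + 16*O (R(O, k) = -4 + (9*O + 7*O) = -4 + 16*O)
t(C, J) = 9 + C
H(r, F) = 9 + F*r
-67001/H(R(8, -12), D(-12, 4)) = -67001/(9 + (-18 + 4² - 3*4)*(-4 + 16*8)) = -67001/(9 + (-18 + 16 - 12)*(-4 + 128)) = -67001/(9 - 14*124) = -67001/(9 - 1736) = -67001/(-1727) = -67001*(-1/1727) = 6091/157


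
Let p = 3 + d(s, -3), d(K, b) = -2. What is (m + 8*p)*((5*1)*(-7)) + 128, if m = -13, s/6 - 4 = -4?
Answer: 303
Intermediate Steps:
s = 0 (s = 24 + 6*(-4) = 24 - 24 = 0)
p = 1 (p = 3 - 2 = 1)
(m + 8*p)*((5*1)*(-7)) + 128 = (-13 + 8*1)*((5*1)*(-7)) + 128 = (-13 + 8)*(5*(-7)) + 128 = -5*(-35) + 128 = 175 + 128 = 303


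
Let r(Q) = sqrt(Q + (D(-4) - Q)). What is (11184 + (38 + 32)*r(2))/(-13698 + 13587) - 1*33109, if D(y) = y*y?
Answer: -3686563/111 ≈ -33212.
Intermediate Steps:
D(y) = y**2
r(Q) = 4 (r(Q) = sqrt(Q + ((-4)**2 - Q)) = sqrt(Q + (16 - Q)) = sqrt(16) = 4)
(11184 + (38 + 32)*r(2))/(-13698 + 13587) - 1*33109 = (11184 + (38 + 32)*4)/(-13698 + 13587) - 1*33109 = (11184 + 70*4)/(-111) - 33109 = (11184 + 280)*(-1/111) - 33109 = 11464*(-1/111) - 33109 = -11464/111 - 33109 = -3686563/111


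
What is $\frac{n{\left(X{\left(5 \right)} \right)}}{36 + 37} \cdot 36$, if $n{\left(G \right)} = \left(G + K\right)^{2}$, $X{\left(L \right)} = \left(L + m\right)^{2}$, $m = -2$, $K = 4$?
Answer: $\frac{6084}{73} \approx 83.342$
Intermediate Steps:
$X{\left(L \right)} = \left(-2 + L\right)^{2}$ ($X{\left(L \right)} = \left(L - 2\right)^{2} = \left(-2 + L\right)^{2}$)
$n{\left(G \right)} = \left(4 + G\right)^{2}$ ($n{\left(G \right)} = \left(G + 4\right)^{2} = \left(4 + G\right)^{2}$)
$\frac{n{\left(X{\left(5 \right)} \right)}}{36 + 37} \cdot 36 = \frac{\left(4 + \left(-2 + 5\right)^{2}\right)^{2}}{36 + 37} \cdot 36 = \frac{\left(4 + 3^{2}\right)^{2}}{73} \cdot 36 = \left(4 + 9\right)^{2} \cdot \frac{1}{73} \cdot 36 = 13^{2} \cdot \frac{1}{73} \cdot 36 = 169 \cdot \frac{1}{73} \cdot 36 = \frac{169}{73} \cdot 36 = \frac{6084}{73}$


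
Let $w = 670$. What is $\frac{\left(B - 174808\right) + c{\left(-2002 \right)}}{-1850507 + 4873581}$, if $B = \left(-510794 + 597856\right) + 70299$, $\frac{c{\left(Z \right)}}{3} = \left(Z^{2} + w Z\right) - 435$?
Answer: $\frac{3990620}{1511537} \approx 2.6401$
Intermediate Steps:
$c{\left(Z \right)} = -1305 + 3 Z^{2} + 2010 Z$ ($c{\left(Z \right)} = 3 \left(\left(Z^{2} + 670 Z\right) - 435\right) = 3 \left(-435 + Z^{2} + 670 Z\right) = -1305 + 3 Z^{2} + 2010 Z$)
$B = 157361$ ($B = 87062 + 70299 = 157361$)
$\frac{\left(B - 174808\right) + c{\left(-2002 \right)}}{-1850507 + 4873581} = \frac{\left(157361 - 174808\right) + \left(-1305 + 3 \left(-2002\right)^{2} + 2010 \left(-2002\right)\right)}{-1850507 + 4873581} = \frac{-17447 - -7998687}{3023074} = \left(-17447 - -7998687\right) \frac{1}{3023074} = \left(-17447 + 7998687\right) \frac{1}{3023074} = 7981240 \cdot \frac{1}{3023074} = \frac{3990620}{1511537}$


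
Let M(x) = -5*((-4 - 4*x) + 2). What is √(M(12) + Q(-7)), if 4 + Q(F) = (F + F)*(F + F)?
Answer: √442 ≈ 21.024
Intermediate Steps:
Q(F) = -4 + 4*F² (Q(F) = -4 + (F + F)*(F + F) = -4 + (2*F)*(2*F) = -4 + 4*F²)
M(x) = 10 + 20*x (M(x) = -5*(-2 - 4*x) = 10 + 20*x)
√(M(12) + Q(-7)) = √((10 + 20*12) + (-4 + 4*(-7)²)) = √((10 + 240) + (-4 + 4*49)) = √(250 + (-4 + 196)) = √(250 + 192) = √442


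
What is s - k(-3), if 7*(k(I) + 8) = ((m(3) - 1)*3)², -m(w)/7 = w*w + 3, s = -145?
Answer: -65984/7 ≈ -9426.3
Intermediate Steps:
m(w) = -21 - 7*w² (m(w) = -7*(w*w + 3) = -7*(w² + 3) = -7*(3 + w²) = -21 - 7*w²)
k(I) = 64969/7 (k(I) = -8 + (((-21 - 7*3²) - 1)*3)²/7 = -8 + (((-21 - 7*9) - 1)*3)²/7 = -8 + (((-21 - 63) - 1)*3)²/7 = -8 + ((-84 - 1)*3)²/7 = -8 + (-85*3)²/7 = -8 + (⅐)*(-255)² = -8 + (⅐)*65025 = -8 + 65025/7 = 64969/7)
s - k(-3) = -145 - 1*64969/7 = -145 - 64969/7 = -65984/7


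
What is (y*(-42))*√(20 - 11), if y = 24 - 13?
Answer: -1386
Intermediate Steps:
y = 11
(y*(-42))*√(20 - 11) = (11*(-42))*√(20 - 11) = -462*√9 = -462*3 = -1386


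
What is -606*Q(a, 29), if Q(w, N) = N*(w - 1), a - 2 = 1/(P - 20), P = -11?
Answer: -527220/31 ≈ -17007.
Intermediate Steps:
a = 61/31 (a = 2 + 1/(-11 - 20) = 2 + 1/(-31) = 2 - 1/31 = 61/31 ≈ 1.9677)
Q(w, N) = N*(-1 + w)
-606*Q(a, 29) = -17574*(-1 + 61/31) = -17574*30/31 = -606*870/31 = -527220/31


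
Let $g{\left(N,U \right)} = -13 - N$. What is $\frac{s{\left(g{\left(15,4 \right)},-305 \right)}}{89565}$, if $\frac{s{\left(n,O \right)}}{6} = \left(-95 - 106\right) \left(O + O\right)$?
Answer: $\frac{49044}{5971} \approx 8.2137$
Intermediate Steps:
$s{\left(n,O \right)} = - 2412 O$ ($s{\left(n,O \right)} = 6 \left(-95 - 106\right) \left(O + O\right) = 6 \left(- 201 \cdot 2 O\right) = 6 \left(- 402 O\right) = - 2412 O$)
$\frac{s{\left(g{\left(15,4 \right)},-305 \right)}}{89565} = \frac{\left(-2412\right) \left(-305\right)}{89565} = 735660 \cdot \frac{1}{89565} = \frac{49044}{5971}$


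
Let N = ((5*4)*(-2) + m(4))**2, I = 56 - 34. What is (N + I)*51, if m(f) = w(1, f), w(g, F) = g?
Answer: 78693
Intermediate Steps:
I = 22
m(f) = 1
N = 1521 (N = ((5*4)*(-2) + 1)**2 = (20*(-2) + 1)**2 = (-40 + 1)**2 = (-39)**2 = 1521)
(N + I)*51 = (1521 + 22)*51 = 1543*51 = 78693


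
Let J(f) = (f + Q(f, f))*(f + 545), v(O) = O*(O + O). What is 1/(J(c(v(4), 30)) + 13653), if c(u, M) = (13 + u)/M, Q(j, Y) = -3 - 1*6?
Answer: 4/38217 ≈ 0.00010467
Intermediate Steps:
v(O) = 2*O² (v(O) = O*(2*O) = 2*O²)
Q(j, Y) = -9 (Q(j, Y) = -3 - 6 = -9)
c(u, M) = (13 + u)/M
J(f) = (-9 + f)*(545 + f) (J(f) = (f - 9)*(f + 545) = (-9 + f)*(545 + f))
1/(J(c(v(4), 30)) + 13653) = 1/((-4905 + ((13 + 2*4²)/30)² + 536*((13 + 2*4²)/30)) + 13653) = 1/((-4905 + ((13 + 2*16)/30)² + 536*((13 + 2*16)/30)) + 13653) = 1/((-4905 + ((13 + 32)/30)² + 536*((13 + 32)/30)) + 13653) = 1/((-4905 + ((1/30)*45)² + 536*((1/30)*45)) + 13653) = 1/((-4905 + (3/2)² + 536*(3/2)) + 13653) = 1/((-4905 + 9/4 + 804) + 13653) = 1/(-16395/4 + 13653) = 1/(38217/4) = 4/38217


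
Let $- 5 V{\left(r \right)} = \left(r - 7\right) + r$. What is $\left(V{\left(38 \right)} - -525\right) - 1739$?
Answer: $- \frac{6139}{5} \approx -1227.8$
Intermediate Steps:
$V{\left(r \right)} = \frac{7}{5} - \frac{2 r}{5}$ ($V{\left(r \right)} = - \frac{\left(r - 7\right) + r}{5} = - \frac{\left(-7 + r\right) + r}{5} = - \frac{-7 + 2 r}{5} = \frac{7}{5} - \frac{2 r}{5}$)
$\left(V{\left(38 \right)} - -525\right) - 1739 = \left(\left(\frac{7}{5} - \frac{76}{5}\right) - -525\right) - 1739 = \left(\left(\frac{7}{5} - \frac{76}{5}\right) + 525\right) - 1739 = \left(- \frac{69}{5} + 525\right) - 1739 = \frac{2556}{5} - 1739 = - \frac{6139}{5}$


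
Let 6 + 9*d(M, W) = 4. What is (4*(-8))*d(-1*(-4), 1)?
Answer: 64/9 ≈ 7.1111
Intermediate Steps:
d(M, W) = -2/9 (d(M, W) = -⅔ + (⅑)*4 = -⅔ + 4/9 = -2/9)
(4*(-8))*d(-1*(-4), 1) = (4*(-8))*(-2/9) = -32*(-2/9) = 64/9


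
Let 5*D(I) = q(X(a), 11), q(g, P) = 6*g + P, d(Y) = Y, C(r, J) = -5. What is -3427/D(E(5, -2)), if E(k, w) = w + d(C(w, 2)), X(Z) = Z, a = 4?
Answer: -3427/7 ≈ -489.57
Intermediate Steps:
q(g, P) = P + 6*g
E(k, w) = -5 + w (E(k, w) = w - 5 = -5 + w)
D(I) = 7 (D(I) = (11 + 6*4)/5 = (11 + 24)/5 = (⅕)*35 = 7)
-3427/D(E(5, -2)) = -3427/7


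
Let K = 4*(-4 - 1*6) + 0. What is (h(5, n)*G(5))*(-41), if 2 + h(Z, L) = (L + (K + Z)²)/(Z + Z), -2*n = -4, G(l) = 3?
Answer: -148461/10 ≈ -14846.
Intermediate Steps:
n = 2 (n = -½*(-4) = 2)
K = -40 (K = 4*(-4 - 6) + 0 = 4*(-10) + 0 = -40 + 0 = -40)
h(Z, L) = -2 + (L + (-40 + Z)²)/(2*Z) (h(Z, L) = -2 + (L + (-40 + Z)²)/(Z + Z) = -2 + (L + (-40 + Z)²)/((2*Z)) = -2 + (L + (-40 + Z)²)*(1/(2*Z)) = -2 + (L + (-40 + Z)²)/(2*Z))
(h(5, n)*G(5))*(-41) = (((½)*(2 + (-40 + 5)² - 4*5)/5)*3)*(-41) = (((½)*(⅕)*(2 + (-35)² - 20))*3)*(-41) = (((½)*(⅕)*(2 + 1225 - 20))*3)*(-41) = (((½)*(⅕)*1207)*3)*(-41) = ((1207/10)*3)*(-41) = (3621/10)*(-41) = -148461/10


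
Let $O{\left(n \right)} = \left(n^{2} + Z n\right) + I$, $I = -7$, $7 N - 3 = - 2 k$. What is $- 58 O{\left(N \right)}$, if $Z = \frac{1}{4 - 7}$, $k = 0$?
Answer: $\frac{19778}{49} \approx 403.63$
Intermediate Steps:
$N = \frac{3}{7}$ ($N = \frac{3}{7} + \frac{\left(-2\right) 0}{7} = \frac{3}{7} + \frac{1}{7} \cdot 0 = \frac{3}{7} + 0 = \frac{3}{7} \approx 0.42857$)
$Z = - \frac{1}{3}$ ($Z = \frac{1}{-3} = - \frac{1}{3} \approx -0.33333$)
$O{\left(n \right)} = -7 + n^{2} - \frac{n}{3}$ ($O{\left(n \right)} = \left(n^{2} - \frac{n}{3}\right) - 7 = -7 + n^{2} - \frac{n}{3}$)
$- 58 O{\left(N \right)} = - 58 \left(-7 + \left(\frac{3}{7}\right)^{2} - \frac{1}{7}\right) = - 58 \left(-7 + \frac{9}{49} - \frac{1}{7}\right) = \left(-58\right) \left(- \frac{341}{49}\right) = \frac{19778}{49}$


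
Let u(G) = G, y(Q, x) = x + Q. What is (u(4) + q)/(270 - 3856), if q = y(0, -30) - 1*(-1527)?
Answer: -1501/3586 ≈ -0.41857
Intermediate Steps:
y(Q, x) = Q + x
q = 1497 (q = (0 - 30) - 1*(-1527) = -30 + 1527 = 1497)
(u(4) + q)/(270 - 3856) = (4 + 1497)/(270 - 3856) = 1501/(-3586) = 1501*(-1/3586) = -1501/3586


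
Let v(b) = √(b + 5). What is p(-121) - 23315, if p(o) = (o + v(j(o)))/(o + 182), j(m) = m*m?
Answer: -1422336/61 + √14646/61 ≈ -23315.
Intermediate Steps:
j(m) = m²
v(b) = √(5 + b)
p(o) = (o + √(5 + o²))/(182 + o) (p(o) = (o + √(5 + o²))/(o + 182) = (o + √(5 + o²))/(182 + o))
p(-121) - 23315 = (-121 + √(5 + (-121)²))/(182 - 121) - 23315 = (-121 + √(5 + 14641))/61 - 23315 = (-121 + √14646)/61 - 23315 = (-121/61 + √14646/61) - 23315 = -1422336/61 + √14646/61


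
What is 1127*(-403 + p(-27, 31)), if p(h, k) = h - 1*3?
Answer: -487991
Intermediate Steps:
p(h, k) = -3 + h (p(h, k) = h - 3 = -3 + h)
1127*(-403 + p(-27, 31)) = 1127*(-403 + (-3 - 27)) = 1127*(-403 - 30) = 1127*(-433) = -487991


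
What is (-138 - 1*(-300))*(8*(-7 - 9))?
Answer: -20736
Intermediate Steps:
(-138 - 1*(-300))*(8*(-7 - 9)) = (-138 + 300)*(8*(-16)) = 162*(-128) = -20736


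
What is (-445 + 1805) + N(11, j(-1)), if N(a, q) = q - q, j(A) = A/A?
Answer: 1360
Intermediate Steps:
j(A) = 1
N(a, q) = 0
(-445 + 1805) + N(11, j(-1)) = (-445 + 1805) + 0 = 1360 + 0 = 1360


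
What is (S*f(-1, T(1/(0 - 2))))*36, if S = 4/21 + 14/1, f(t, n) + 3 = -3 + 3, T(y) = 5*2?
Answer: -10728/7 ≈ -1532.6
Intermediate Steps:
T(y) = 10
f(t, n) = -3 (f(t, n) = -3 + (-3 + 3) = -3 + 0 = -3)
S = 298/21 (S = 4*(1/21) + 14*1 = 4/21 + 14 = 298/21 ≈ 14.190)
(S*f(-1, T(1/(0 - 2))))*36 = ((298/21)*(-3))*36 = -298/7*36 = -10728/7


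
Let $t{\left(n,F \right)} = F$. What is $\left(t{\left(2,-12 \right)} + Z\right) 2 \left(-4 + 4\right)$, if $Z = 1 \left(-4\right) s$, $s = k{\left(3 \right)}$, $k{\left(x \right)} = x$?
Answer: $0$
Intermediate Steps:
$s = 3$
$Z = -12$ ($Z = 1 \left(-4\right) 3 = \left(-4\right) 3 = -12$)
$\left(t{\left(2,-12 \right)} + Z\right) 2 \left(-4 + 4\right) = \left(-12 - 12\right) 2 \left(-4 + 4\right) = - 24 \cdot 2 \cdot 0 = \left(-24\right) 0 = 0$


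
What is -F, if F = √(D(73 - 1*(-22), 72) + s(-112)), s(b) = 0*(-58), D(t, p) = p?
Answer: -6*√2 ≈ -8.4853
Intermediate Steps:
s(b) = 0
F = 6*√2 (F = √(72 + 0) = √72 = 6*√2 ≈ 8.4853)
-F = -6*√2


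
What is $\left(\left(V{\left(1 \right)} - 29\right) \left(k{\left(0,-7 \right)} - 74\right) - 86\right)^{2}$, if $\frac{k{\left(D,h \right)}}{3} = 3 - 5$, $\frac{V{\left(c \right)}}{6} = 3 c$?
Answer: $630436$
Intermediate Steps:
$V{\left(c \right)} = 18 c$ ($V{\left(c \right)} = 6 \cdot 3 c = 18 c$)
$k{\left(D,h \right)} = -6$ ($k{\left(D,h \right)} = 3 \left(3 - 5\right) = 3 \left(-2\right) = -6$)
$\left(\left(V{\left(1 \right)} - 29\right) \left(k{\left(0,-7 \right)} - 74\right) - 86\right)^{2} = \left(\left(18 \cdot 1 - 29\right) \left(-6 - 74\right) - 86\right)^{2} = \left(\left(18 - 29\right) \left(-80\right) - 86\right)^{2} = \left(\left(-11\right) \left(-80\right) - 86\right)^{2} = \left(880 - 86\right)^{2} = 794^{2} = 630436$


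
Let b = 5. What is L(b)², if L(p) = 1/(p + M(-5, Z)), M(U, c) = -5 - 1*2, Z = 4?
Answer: ¼ ≈ 0.25000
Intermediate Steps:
M(U, c) = -7 (M(U, c) = -5 - 2 = -7)
L(p) = 1/(-7 + p) (L(p) = 1/(p - 7) = 1/(-7 + p))
L(b)² = (1/(-7 + 5))² = (1/(-2))² = (-½)² = ¼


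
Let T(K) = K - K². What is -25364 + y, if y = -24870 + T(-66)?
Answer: -54656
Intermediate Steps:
y = -29292 (y = -24870 - 66*(1 - 1*(-66)) = -24870 - 66*(1 + 66) = -24870 - 66*67 = -24870 - 4422 = -29292)
-25364 + y = -25364 - 29292 = -54656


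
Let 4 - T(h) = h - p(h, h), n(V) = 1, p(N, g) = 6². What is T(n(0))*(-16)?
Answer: -624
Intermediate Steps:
p(N, g) = 36
T(h) = 40 - h (T(h) = 4 - (h - 1*36) = 4 - (h - 36) = 4 - (-36 + h) = 4 + (36 - h) = 40 - h)
T(n(0))*(-16) = (40 - 1*1)*(-16) = (40 - 1)*(-16) = 39*(-16) = -624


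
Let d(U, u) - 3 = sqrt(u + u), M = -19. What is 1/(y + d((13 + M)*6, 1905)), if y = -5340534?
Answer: -1780177/9507090452717 - sqrt(3810)/28521271358151 ≈ -1.8725e-7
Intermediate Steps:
d(U, u) = 3 + sqrt(2)*sqrt(u) (d(U, u) = 3 + sqrt(u + u) = 3 + sqrt(2*u) = 3 + sqrt(2)*sqrt(u))
1/(y + d((13 + M)*6, 1905)) = 1/(-5340534 + (3 + sqrt(2)*sqrt(1905))) = 1/(-5340534 + (3 + sqrt(3810))) = 1/(-5340531 + sqrt(3810))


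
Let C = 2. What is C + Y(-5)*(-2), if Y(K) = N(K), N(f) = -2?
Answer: 6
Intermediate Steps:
Y(K) = -2
C + Y(-5)*(-2) = 2 - 2*(-2) = 2 + 4 = 6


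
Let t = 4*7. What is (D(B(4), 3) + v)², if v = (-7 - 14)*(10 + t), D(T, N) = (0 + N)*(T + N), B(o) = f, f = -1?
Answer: 627264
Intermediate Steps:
t = 28
B(o) = -1
D(T, N) = N*(N + T)
v = -798 (v = (-7 - 14)*(10 + 28) = -21*38 = -798)
(D(B(4), 3) + v)² = (3*(3 - 1) - 798)² = (3*2 - 798)² = (6 - 798)² = (-792)² = 627264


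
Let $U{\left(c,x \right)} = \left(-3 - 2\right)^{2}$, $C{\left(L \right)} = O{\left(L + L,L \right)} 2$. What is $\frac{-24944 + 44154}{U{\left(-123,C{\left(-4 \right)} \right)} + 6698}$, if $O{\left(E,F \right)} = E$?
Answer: $\frac{19210}{6723} \approx 2.8574$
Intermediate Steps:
$C{\left(L \right)} = 4 L$ ($C{\left(L \right)} = \left(L + L\right) 2 = 2 L 2 = 4 L$)
$U{\left(c,x \right)} = 25$ ($U{\left(c,x \right)} = \left(-5\right)^{2} = 25$)
$\frac{-24944 + 44154}{U{\left(-123,C{\left(-4 \right)} \right)} + 6698} = \frac{-24944 + 44154}{25 + 6698} = \frac{19210}{6723}$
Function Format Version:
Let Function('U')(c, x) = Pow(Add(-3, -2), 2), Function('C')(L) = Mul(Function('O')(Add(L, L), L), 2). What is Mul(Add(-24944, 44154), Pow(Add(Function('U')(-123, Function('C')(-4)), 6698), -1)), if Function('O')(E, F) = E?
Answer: Rational(19210, 6723) ≈ 2.8574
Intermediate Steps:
Function('C')(L) = Mul(4, L) (Function('C')(L) = Mul(Add(L, L), 2) = Mul(Mul(2, L), 2) = Mul(4, L))
Function('U')(c, x) = 25 (Function('U')(c, x) = Pow(-5, 2) = 25)
Mul(Add(-24944, 44154), Pow(Add(Function('U')(-123, Function('C')(-4)), 6698), -1)) = Mul(Add(-24944, 44154), Pow(Add(25, 6698), -1)) = Mul(19210, Pow(6723, -1)) = Mul(19210, Rational(1, 6723)) = Rational(19210, 6723)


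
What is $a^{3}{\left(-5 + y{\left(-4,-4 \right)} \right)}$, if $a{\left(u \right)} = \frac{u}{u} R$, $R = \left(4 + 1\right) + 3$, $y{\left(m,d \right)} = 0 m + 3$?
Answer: $512$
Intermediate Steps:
$y{\left(m,d \right)} = 3$ ($y{\left(m,d \right)} = 0 + 3 = 3$)
$R = 8$ ($R = 5 + 3 = 8$)
$a{\left(u \right)} = 8$ ($a{\left(u \right)} = \frac{u}{u} 8 = 1 \cdot 8 = 8$)
$a^{3}{\left(-5 + y{\left(-4,-4 \right)} \right)} = 8^{3} = 512$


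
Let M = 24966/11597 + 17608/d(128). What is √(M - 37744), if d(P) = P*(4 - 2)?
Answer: I*√324266627081598/92776 ≈ 194.1*I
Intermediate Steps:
d(P) = 2*P (d(P) = P*2 = 2*P)
M = 26323909/371104 (M = 24966/11597 + 17608/((2*128)) = 24966*(1/11597) + 17608/256 = 24966/11597 + 17608*(1/256) = 24966/11597 + 2201/32 = 26323909/371104 ≈ 70.934)
√(M - 37744) = √(26323909/371104 - 37744) = √(-13980625467/371104) = I*√324266627081598/92776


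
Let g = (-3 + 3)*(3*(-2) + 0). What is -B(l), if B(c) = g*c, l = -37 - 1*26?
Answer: 0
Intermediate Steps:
l = -63 (l = -37 - 26 = -63)
g = 0 (g = 0*(-6 + 0) = 0*(-6) = 0)
B(c) = 0 (B(c) = 0*c = 0)
-B(l) = -1*0 = 0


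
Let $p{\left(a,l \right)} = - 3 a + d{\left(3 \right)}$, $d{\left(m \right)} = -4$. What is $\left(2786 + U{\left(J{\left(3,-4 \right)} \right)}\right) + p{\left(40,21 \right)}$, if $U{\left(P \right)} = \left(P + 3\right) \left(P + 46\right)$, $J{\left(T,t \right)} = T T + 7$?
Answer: $3840$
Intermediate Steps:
$J{\left(T,t \right)} = 7 + T^{2}$ ($J{\left(T,t \right)} = T^{2} + 7 = 7 + T^{2}$)
$U{\left(P \right)} = \left(3 + P\right) \left(46 + P\right)$
$p{\left(a,l \right)} = -4 - 3 a$ ($p{\left(a,l \right)} = - 3 a - 4 = -4 - 3 a$)
$\left(2786 + U{\left(J{\left(3,-4 \right)} \right)}\right) + p{\left(40,21 \right)} = \left(2786 + \left(138 + \left(7 + 3^{2}\right)^{2} + 49 \left(7 + 3^{2}\right)\right)\right) - 124 = \left(2786 + \left(138 + \left(7 + 9\right)^{2} + 49 \left(7 + 9\right)\right)\right) - 124 = \left(2786 + \left(138 + 16^{2} + 49 \cdot 16\right)\right) - 124 = \left(2786 + \left(138 + 256 + 784\right)\right) - 124 = \left(2786 + 1178\right) - 124 = 3964 - 124 = 3840$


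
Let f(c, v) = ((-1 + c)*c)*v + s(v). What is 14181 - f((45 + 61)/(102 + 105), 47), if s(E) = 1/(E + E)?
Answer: 57165573145/4027806 ≈ 14193.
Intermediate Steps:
s(E) = 1/(2*E)
f(c, v) = 1/(2*v) + c*v*(-1 + c) (f(c, v) = ((-1 + c)*c)*v + 1/(2*v) = (c*(-1 + c))*v + 1/(2*v) = c*v*(-1 + c) + 1/(2*v) = 1/(2*v) + c*v*(-1 + c))
14181 - f((45 + 61)/(102 + 105), 47) = 14181 - (½ + ((45 + 61)/(102 + 105))*47²*(-1 + (45 + 61)/(102 + 105)))/47 = 14181 - (½ + (106/207)*2209*(-1 + 106/207))/47 = 14181 - (½ + (106/207)*2209*(-101/207))/47 = 14181 - (½ - 23649554/42849)/47 = 14181 - (-47256259)/(47*85698) = 14181 - 1*(-47256259/4027806) = 14181 + 47256259/4027806 = 57165573145/4027806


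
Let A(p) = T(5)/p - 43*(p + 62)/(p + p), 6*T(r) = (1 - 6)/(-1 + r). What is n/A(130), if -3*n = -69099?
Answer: -71862960/99077 ≈ -725.32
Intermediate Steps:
n = 23033 (n = -⅓*(-69099) = 23033)
T(r) = -5/(6*(-1 + r)) (T(r) = ((1 - 6)/(-1 + r))/6 = (-5/(-1 + r))/6 = -5/(6*(-1 + r)))
A(p) = -5/(24*p) - 43*(62 + p)/(2*p) (A(p) = (-5/(-6 + 6*5))/p - 43*(p + 62)/(p + p) = (-5/(-6 + 30))/p - 43*(62 + p)/(2*p) = (-5/24)/p - 43*(62 + p)/(2*p) = (-5*1/24)/p - 43*(62 + p)/(2*p) = -5/(24*p) - 43*(62 + p)/(2*p))
n/A(130) = 23033/(((1/24)*(-31997 - 516*130)/130)) = 23033/(((1/24)*(1/130)*(-31997 - 67080))) = 23033/(((1/24)*(1/130)*(-99077))) = 23033/(-99077/3120) = 23033*(-3120/99077) = -71862960/99077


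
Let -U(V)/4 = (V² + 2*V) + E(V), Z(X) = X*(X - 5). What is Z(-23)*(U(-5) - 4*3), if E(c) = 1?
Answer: -48944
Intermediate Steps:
Z(X) = X*(-5 + X)
U(V) = -4 - 8*V - 4*V² (U(V) = -4*((V² + 2*V) + 1) = -4*(1 + V² + 2*V) = -4 - 8*V - 4*V²)
Z(-23)*(U(-5) - 4*3) = (-23*(-5 - 23))*((-4 - 8*(-5) - 4*(-5)²) - 4*3) = (-23*(-28))*((-4 + 40 - 4*25) - 12) = 644*((-4 + 40 - 100) - 12) = 644*(-64 - 12) = 644*(-76) = -48944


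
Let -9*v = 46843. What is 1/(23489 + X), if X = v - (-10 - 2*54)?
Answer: 9/165620 ≈ 5.4341e-5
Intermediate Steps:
v = -46843/9 (v = -⅑*46843 = -46843/9 ≈ -5204.8)
X = -45781/9 (X = -46843/9 - (-10 - 2*54) = -46843/9 - (-10 - 108) = -46843/9 - 1*(-118) = -46843/9 + 118 = -45781/9 ≈ -5086.8)
1/(23489 + X) = 1/(23489 - 45781/9) = 1/(165620/9) = 9/165620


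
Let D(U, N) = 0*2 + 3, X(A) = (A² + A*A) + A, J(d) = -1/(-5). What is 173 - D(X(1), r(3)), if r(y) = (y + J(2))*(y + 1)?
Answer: 170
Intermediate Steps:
J(d) = ⅕ (J(d) = -1*(-⅕) = ⅕)
X(A) = A + 2*A² (X(A) = (A² + A²) + A = 2*A² + A = A + 2*A²)
r(y) = (1 + y)*(⅕ + y) (r(y) = (y + ⅕)*(y + 1) = (⅕ + y)*(1 + y) = (1 + y)*(⅕ + y))
D(U, N) = 3 (D(U, N) = 0 + 3 = 3)
173 - D(X(1), r(3)) = 173 - 1*3 = 173 - 3 = 170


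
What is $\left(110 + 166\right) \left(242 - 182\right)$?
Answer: $16560$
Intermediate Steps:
$\left(110 + 166\right) \left(242 - 182\right) = 276 \left(242 + \left(-216 + 34\right)\right) = 276 \left(242 - 182\right) = 276 \cdot 60 = 16560$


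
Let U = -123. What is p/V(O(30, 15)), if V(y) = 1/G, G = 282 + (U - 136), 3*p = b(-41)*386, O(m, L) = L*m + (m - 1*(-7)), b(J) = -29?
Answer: -257462/3 ≈ -85821.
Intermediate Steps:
O(m, L) = 7 + m + L*m (O(m, L) = L*m + (m + 7) = L*m + (7 + m) = 7 + m + L*m)
p = -11194/3 (p = (-29*386)/3 = (⅓)*(-11194) = -11194/3 ≈ -3731.3)
G = 23 (G = 282 + (-123 - 136) = 282 - 259 = 23)
V(y) = 1/23
p/V(O(30, 15)) = -11194/(3*1/23) = -11194/3*23 = -257462/3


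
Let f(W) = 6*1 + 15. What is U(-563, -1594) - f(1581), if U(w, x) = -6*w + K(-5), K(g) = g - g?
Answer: 3357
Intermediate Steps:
K(g) = 0
f(W) = 21 (f(W) = 6 + 15 = 21)
U(w, x) = -6*w (U(w, x) = -6*w + 0 = -6*w)
U(-563, -1594) - f(1581) = -6*(-563) - 1*21 = 3378 - 21 = 3357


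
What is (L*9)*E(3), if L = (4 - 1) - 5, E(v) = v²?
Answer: -162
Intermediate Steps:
L = -2 (L = 3 - 5 = -2)
(L*9)*E(3) = -2*9*3² = -18*9 = -162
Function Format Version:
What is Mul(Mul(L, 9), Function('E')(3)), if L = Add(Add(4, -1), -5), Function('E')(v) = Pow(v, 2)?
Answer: -162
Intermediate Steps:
L = -2 (L = Add(3, -5) = -2)
Mul(Mul(L, 9), Function('E')(3)) = Mul(Mul(-2, 9), Pow(3, 2)) = Mul(-18, 9) = -162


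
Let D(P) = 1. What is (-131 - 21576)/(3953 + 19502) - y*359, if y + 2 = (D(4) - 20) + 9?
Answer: 101022433/23455 ≈ 4307.1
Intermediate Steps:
y = -12 (y = -2 + ((1 - 20) + 9) = -2 + (-19 + 9) = -2 - 10 = -12)
(-131 - 21576)/(3953 + 19502) - y*359 = (-131 - 21576)/(3953 + 19502) - (-12)*359 = -21707/23455 - 1*(-4308) = -21707*1/23455 + 4308 = -21707/23455 + 4308 = 101022433/23455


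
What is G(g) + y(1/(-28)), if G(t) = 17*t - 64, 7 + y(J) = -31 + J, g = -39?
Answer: -21421/28 ≈ -765.04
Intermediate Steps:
y(J) = -38 + J (y(J) = -7 + (-31 + J) = -38 + J)
G(t) = -64 + 17*t
G(g) + y(1/(-28)) = (-64 + 17*(-39)) + (-38 + 1/(-28)) = (-64 - 663) + (-38 - 1/28) = -727 - 1065/28 = -21421/28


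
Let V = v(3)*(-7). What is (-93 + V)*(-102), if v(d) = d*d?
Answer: 15912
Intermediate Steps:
v(d) = d**2
V = -63 (V = 3**2*(-7) = 9*(-7) = -63)
(-93 + V)*(-102) = (-93 - 63)*(-102) = -156*(-102) = 15912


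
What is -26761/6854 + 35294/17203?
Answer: -218464407/117909362 ≈ -1.8528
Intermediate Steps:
-26761/6854 + 35294/17203 = -218464407/117909362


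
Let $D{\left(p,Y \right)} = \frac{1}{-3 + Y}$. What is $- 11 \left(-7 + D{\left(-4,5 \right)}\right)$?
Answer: $\frac{143}{2} \approx 71.5$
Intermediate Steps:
$- 11 \left(-7 + D{\left(-4,5 \right)}\right) = - 11 \left(-7 + \frac{1}{-3 + 5}\right) = - 11 \left(-7 + \frac{1}{2}\right) = \left(-11\right) \left(- \frac{13}{2}\right) = \frac{143}{2}$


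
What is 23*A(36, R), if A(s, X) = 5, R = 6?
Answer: 115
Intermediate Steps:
23*A(36, R) = 23*5 = 115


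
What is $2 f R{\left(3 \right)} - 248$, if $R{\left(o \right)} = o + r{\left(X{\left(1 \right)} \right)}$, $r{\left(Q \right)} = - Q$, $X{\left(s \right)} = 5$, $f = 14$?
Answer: $-304$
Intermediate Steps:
$R{\left(o \right)} = -5 + o$ ($R{\left(o \right)} = o - 5 = -5 + o$)
$2 f R{\left(3 \right)} - 248 = 2 \cdot 14 \left(-5 + 3\right) - 248 = 28 \left(-2\right) - 248 = -56 - 248 = -304$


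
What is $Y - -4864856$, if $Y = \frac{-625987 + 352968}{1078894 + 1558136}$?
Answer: $\frac{12828770944661}{2637030} \approx 4.8649 \cdot 10^{6}$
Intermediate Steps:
$Y = - \frac{273019}{2637030} \approx -0.10353$
$Y - -4864856 = - \frac{273019}{2637030} - -4864856 = - \frac{273019}{2637030} + 4864856 = \frac{12828770944661}{2637030}$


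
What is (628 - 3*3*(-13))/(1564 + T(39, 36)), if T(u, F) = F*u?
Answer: 745/2968 ≈ 0.25101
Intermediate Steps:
(628 - 3*3*(-13))/(1564 + T(39, 36)) = (628 - 3*3*(-13))/(1564 + 36*39) = (628 - 9*(-13))/(1564 + 1404) = (628 + 117)/2968 = 745*(1/2968) = 745/2968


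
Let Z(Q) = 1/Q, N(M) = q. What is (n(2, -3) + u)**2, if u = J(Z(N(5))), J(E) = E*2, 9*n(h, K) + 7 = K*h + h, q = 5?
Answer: 1369/2025 ≈ 0.67605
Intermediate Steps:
N(M) = 5
Z(Q) = 1/Q
n(h, K) = -7/9 + h/9 + K*h/9 (n(h, K) = -7/9 + (K*h + h)/9 = -7/9 + (h + K*h)/9 = -7/9 + (h/9 + K*h/9) = -7/9 + h/9 + K*h/9)
J(E) = 2*E
u = 2/5 ≈ 0.40000
(n(2, -3) + u)**2 = ((-7/9 + (1/9)*2 + (1/9)*(-3)*2) + 2/5)**2 = ((-7/9 + 2/9 - 2/3) + 2/5)**2 = (-11/9 + 2/5)**2 = (-37/45)**2 = 1369/2025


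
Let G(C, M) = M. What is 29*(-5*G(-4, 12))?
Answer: -1740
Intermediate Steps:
29*(-5*G(-4, 12)) = 29*(-5*12) = 29*(-60) = -1740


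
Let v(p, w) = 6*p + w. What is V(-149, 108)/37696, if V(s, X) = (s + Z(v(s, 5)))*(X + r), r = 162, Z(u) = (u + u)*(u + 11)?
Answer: 210726225/18848 ≈ 11180.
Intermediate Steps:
v(p, w) = w + 6*p
Z(u) = 2*u*(11 + u) (Z(u) = (2*u)*(11 + u) = 2*u*(11 + u))
V(s, X) = (162 + X)*(s + 2*(5 + 6*s)*(16 + 6*s)) (V(s, X) = (s + 2*(5 + 6*s)*(11 + (5 + 6*s)))*(X + 162) = (s + 2*(5 + 6*s)*(16 + 6*s))*(162 + X) = (162 + X)*(s + 2*(5 + 6*s)*(16 + 6*s)))
V(-149, 108)/37696 = (25920 + 160*108 + 11664*(-149)**2 + 40986*(-149) + 72*108*(-149)**2 + 253*108*(-149))/37696 = (25920 + 17280 + 11664*22201 - 6106914 + 72*108*22201 - 4071276)*(1/37696) = (25920 + 17280 + 258952464 - 6106914 + 172634976 - 4071276)*(1/37696) = 421452450*(1/37696) = 210726225/18848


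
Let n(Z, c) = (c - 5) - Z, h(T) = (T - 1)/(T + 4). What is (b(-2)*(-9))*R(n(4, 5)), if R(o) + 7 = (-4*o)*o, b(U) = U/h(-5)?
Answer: -213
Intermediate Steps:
h(T) = (-1 + T)/(4 + T)
b(U) = U/6 (b(U) = U/(((-1 - 5)/(4 - 5))) = U/((-6/(-1))) = U/((-1*(-6))) = U/6)
n(Z, c) = -5 + c - Z (n(Z, c) = (-5 + c) - Z = -5 + c - Z)
R(o) = -7 - 4*o**2 (R(o) = -7 + (-4*o)*o = -7 - 4*o**2)
(b(-2)*(-9))*R(n(4, 5)) = (((1/6)*(-2))*(-9))*(-7 - 4*(-5 + 5 - 1*4)**2) = (-1/3*(-9))*(-7 - 4*(-5 + 5 - 4)**2) = 3*(-7 - 4*(-4)**2) = 3*(-7 - 4*16) = 3*(-7 - 64) = 3*(-71) = -213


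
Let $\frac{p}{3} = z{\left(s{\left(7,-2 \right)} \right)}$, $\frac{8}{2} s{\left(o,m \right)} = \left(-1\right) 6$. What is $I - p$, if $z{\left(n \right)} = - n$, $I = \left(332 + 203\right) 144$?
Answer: $\frac{154071}{2} \approx 77036.0$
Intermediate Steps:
$s{\left(o,m \right)} = - \frac{3}{2}$ ($s{\left(o,m \right)} = \frac{\left(-1\right) 6}{4} = \frac{1}{4} \left(-6\right) = - \frac{3}{2}$)
$I = 77040$ ($I = 535 \cdot 144 = 77040$)
$p = \frac{9}{2}$ ($p = 3 \left(\left(-1\right) \left(- \frac{3}{2}\right)\right) = 3 \cdot \frac{3}{2} = \frac{9}{2} \approx 4.5$)
$I - p = 77040 - \frac{9}{2} = \frac{154071}{2}$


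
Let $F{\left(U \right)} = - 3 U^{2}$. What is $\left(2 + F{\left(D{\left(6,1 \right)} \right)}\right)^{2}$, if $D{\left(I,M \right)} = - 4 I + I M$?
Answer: $940900$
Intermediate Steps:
$\left(2 + F{\left(D{\left(6,1 \right)} \right)}\right)^{2} = \left(2 - 3 \left(6 \left(-4 + 1\right)\right)^{2}\right)^{2} = \left(2 - 3 \left(6 \left(-3\right)\right)^{2}\right)^{2} = \left(2 - 3 \left(-18\right)^{2}\right)^{2} = \left(2 - 972\right)^{2} = \left(-970\right)^{2} = 940900$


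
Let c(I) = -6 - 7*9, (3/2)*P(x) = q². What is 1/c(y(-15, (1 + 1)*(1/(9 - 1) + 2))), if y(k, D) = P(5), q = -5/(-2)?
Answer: -1/69 ≈ -0.014493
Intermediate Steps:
q = 5/2 (q = -5*(-½) = 5/2 ≈ 2.5000)
P(x) = 25/6 (P(x) = 2*(5/2)²/3 = (⅔)*(25/4) = 25/6)
y(k, D) = 25/6
c(I) = -69 (c(I) = -6 - 63 = -69)
1/c(y(-15, (1 + 1)*(1/(9 - 1) + 2))) = 1/(-69) = -1/69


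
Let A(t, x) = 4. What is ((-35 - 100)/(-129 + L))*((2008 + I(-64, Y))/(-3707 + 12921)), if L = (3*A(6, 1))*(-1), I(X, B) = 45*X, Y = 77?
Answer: -19620/216529 ≈ -0.090611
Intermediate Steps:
L = -12 (L = (3*4)*(-1) = 12*(-1) = -12)
((-35 - 100)/(-129 + L))*((2008 + I(-64, Y))/(-3707 + 12921)) = ((-35 - 100)/(-129 - 12))*((2008 + 45*(-64))/(-3707 + 12921)) = (-135/(-141))*((2008 - 2880)/9214) = (-135*(-1/141))*(-872*1/9214) = (45/47)*(-436/4607) = -19620/216529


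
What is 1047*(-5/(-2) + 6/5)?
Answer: 38739/10 ≈ 3873.9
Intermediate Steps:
1047*(-5/(-2) + 6/5) = 1047*(-5*(-½) + 6*(⅕)) = 1047*(5/2 + 6/5) = 1047*(37/10) = 38739/10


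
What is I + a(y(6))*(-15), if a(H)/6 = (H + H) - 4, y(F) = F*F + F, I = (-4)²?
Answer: -7184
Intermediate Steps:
I = 16
y(F) = F + F² (y(F) = F² + F = F + F²)
a(H) = -24 + 12*H (a(H) = 6*((H + H) - 4) = 6*(2*H - 4) = 6*(-4 + 2*H) = -24 + 12*H)
I + a(y(6))*(-15) = 16 + (-24 + 12*(6*(1 + 6)))*(-15) = 16 + (-24 + 12*(6*7))*(-15) = 16 + (-24 + 12*42)*(-15) = 16 + (-24 + 504)*(-15) = 16 + 480*(-15) = 16 - 7200 = -7184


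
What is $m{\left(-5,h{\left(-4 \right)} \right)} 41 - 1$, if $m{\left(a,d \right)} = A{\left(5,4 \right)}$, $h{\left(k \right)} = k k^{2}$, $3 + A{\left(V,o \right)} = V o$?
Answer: $696$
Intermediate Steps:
$A{\left(V,o \right)} = -3 + V o$
$h{\left(k \right)} = k^{3}$
$m{\left(a,d \right)} = 17$ ($m{\left(a,d \right)} = -3 + 5 \cdot 4 = -3 + 20 = 17$)
$m{\left(-5,h{\left(-4 \right)} \right)} 41 - 1 = 17 \cdot 41 - 1 = 697 - 1 = 696$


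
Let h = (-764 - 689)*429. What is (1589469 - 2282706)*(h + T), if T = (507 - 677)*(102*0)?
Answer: 432120271869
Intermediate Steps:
h = -623337 (h = -1453*429 = -623337)
T = 0 (T = -170*0 = 0)
(1589469 - 2282706)*(h + T) = (1589469 - 2282706)*(-623337 + 0) = -693237*(-623337) = 432120271869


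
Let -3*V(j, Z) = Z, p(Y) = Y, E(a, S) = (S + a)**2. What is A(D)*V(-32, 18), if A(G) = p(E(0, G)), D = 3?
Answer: -54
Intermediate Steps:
V(j, Z) = -Z/3
A(G) = G**2 (A(G) = (G + 0)**2 = G**2)
A(D)*V(-32, 18) = 3**2*(-1/3*18) = 9*(-6) = -54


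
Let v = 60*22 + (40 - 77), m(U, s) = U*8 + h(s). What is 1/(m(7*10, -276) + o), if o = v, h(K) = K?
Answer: 1/1567 ≈ 0.00063816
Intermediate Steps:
m(U, s) = s + 8*U (m(U, s) = U*8 + s = 8*U + s = s + 8*U)
v = 1283 (v = 1320 - 37 = 1283)
o = 1283
1/(m(7*10, -276) + o) = 1/((-276 + 8*(7*10)) + 1283) = 1/((-276 + 8*70) + 1283) = 1/((-276 + 560) + 1283) = 1/(284 + 1283) = 1/1567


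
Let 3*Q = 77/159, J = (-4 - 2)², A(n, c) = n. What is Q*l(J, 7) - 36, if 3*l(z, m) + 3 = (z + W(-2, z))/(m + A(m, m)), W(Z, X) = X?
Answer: -17117/477 ≈ -35.885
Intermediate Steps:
J = 36 (J = (-6)² = 36)
l(z, m) = -1 + z/(3*m) (l(z, m) = -1 + ((z + z)/(m + m))/3 = -1 + ((2*z)/((2*m)))/3 = -1 + ((2*z)*(1/(2*m)))/3 = -1 + (z/m)/3 = -1 + z/(3*m))
Q = 77/477 (Q = (77/159)/3 = (77*(1/159))/3 = (⅓)*(77/159) = 77/477 ≈ 0.16143)
Q*l(J, 7) - 36 = 77*((-1*7 + (⅓)*36)/7)/477 - 36 = 77*((-7 + 12)/7)/477 - 36 = 77*((⅐)*5)/477 - 36 = (77/477)*(5/7) - 36 = 55/477 - 36 = -17117/477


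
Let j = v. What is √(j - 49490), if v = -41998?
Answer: 4*I*√5718 ≈ 302.47*I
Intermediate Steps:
j = -41998
√(j - 49490) = √(-41998 - 49490) = √(-91488) = 4*I*√5718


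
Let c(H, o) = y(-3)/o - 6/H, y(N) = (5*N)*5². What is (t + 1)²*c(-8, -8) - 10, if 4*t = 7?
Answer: 44821/128 ≈ 350.16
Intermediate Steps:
t = 7/4 (t = (¼)*7 = 7/4 ≈ 1.7500)
y(N) = 125*N (y(N) = (5*N)*25 = 125*N)
c(H, o) = -375/o - 6/H (c(H, o) = (125*(-3))/o - 6/H = -375/o - 6/H)
(t + 1)²*c(-8, -8) - 10 = (7/4 + 1)²*(-375/(-8) - 6/(-8)) - 10 = (11/4)²*(-375*(-⅛) - 6*(-⅛)) - 10 = 121*(375/8 + ¾)/16 - 10 = (121/16)*(381/8) - 10 = 46101/128 - 10 = 44821/128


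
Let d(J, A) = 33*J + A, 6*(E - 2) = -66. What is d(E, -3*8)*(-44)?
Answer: 14124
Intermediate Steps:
E = -9 (E = 2 + (⅙)*(-66) = 2 - 11 = -9)
d(J, A) = A + 33*J
d(E, -3*8)*(-44) = (-3*8 + 33*(-9))*(-44) = (-24 - 297)*(-44) = -321*(-44) = 14124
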